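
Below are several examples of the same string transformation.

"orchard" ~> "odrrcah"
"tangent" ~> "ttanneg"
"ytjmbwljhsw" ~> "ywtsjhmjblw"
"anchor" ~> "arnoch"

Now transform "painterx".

pxarient

In each case the input is transformed by: take characters alternately from the front and the back (1st, last, 2nd, 2nd-last, ...).
Applying that to "painterx" gives "pxarient".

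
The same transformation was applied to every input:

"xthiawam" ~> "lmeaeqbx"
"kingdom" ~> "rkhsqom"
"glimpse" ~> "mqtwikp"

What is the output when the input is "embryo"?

The pattern: move the first 2 characters to the end (rotate left by 2), then shift every letter 4 places forward in the alphabet (wrapping around).
So "embryo" becomes "fvcsiq".

fvcsiq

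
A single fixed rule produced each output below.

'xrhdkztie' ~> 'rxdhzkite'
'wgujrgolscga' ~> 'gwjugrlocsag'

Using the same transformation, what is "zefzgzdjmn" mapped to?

In each case the input is transformed by: swap each adjacent pair of characters (1↔2, 3↔4, ...).
So "zefzgzdjmn" becomes "ezzfzgjdnm".

ezzfzgjdnm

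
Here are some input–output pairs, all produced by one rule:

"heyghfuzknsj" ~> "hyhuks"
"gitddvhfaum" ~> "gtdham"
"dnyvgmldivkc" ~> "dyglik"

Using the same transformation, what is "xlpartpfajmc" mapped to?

xprpam

The transformation: keep every other character starting from the first (positions 1st, 3rd, 5th, ...).
For "xlpartpfajmc" the result is "xprpam".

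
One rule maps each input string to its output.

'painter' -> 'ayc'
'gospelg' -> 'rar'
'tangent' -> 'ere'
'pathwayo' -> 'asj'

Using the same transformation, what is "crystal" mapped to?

ndw

Each output is the input with this applied: shift every letter 11 places forward in the alphabet (wrapping around), then keep one character in every 3, starting at position 1 (positions 1st, 4th, 7th, ...).
"crystal" → "ncjdelw" → "ndw".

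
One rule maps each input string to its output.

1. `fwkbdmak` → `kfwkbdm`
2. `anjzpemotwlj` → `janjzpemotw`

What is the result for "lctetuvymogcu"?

ulctetuvymog

The transformation: move the last character to the front, then delete the last character.
Starting from "lctetuvymogcu": after the first operation, "ulctetuvymogc"; after the second, "ulctetuvymog".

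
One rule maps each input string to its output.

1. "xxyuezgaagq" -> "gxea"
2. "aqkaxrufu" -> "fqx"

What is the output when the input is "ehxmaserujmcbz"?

The transformation: move the last 3 characters to the front (rotate right by 3), then keep one character in every 3, starting at position 2 (positions 2nd, 5th, 8th, ...).
For "ehxmaserujmcbz" the result is "bharm".

bharm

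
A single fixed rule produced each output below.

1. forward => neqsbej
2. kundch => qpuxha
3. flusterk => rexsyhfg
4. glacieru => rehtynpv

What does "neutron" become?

The transformation: move the last 3 characters to the front (rotate right by 3), then shift every letter 13 places forward in the alphabet (wrapping around) — i.e. ROT13.
"neutron" → "ebaarhg".
(Check on "forward": → "ardforw" → "neqsbej" ✓)

ebaarhg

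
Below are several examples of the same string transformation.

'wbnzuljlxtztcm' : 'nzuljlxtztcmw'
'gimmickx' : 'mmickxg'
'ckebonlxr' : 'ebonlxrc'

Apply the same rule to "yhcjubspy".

cjubspyy

In each case the input is transformed by: move the first 2 characters to the end (rotate left by 2), then delete the last character.
"yhcjubspy" → "cjubspyyh" → "cjubspyy".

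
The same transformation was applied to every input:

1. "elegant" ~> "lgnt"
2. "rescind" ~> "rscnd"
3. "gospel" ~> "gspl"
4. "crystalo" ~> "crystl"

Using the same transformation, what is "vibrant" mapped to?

What's happening: remove every vowel.
On "vibrant" that produces "vbrnt".

vbrnt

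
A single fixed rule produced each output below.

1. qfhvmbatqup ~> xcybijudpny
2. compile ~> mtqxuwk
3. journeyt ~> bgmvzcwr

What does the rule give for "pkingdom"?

Looking at the pairs, the operation is to shift every letter 8 places forward in the alphabet (wrapping around), then reverse the string.
On "pkingdom": the first step gives "xsqvolwu", and the second then gives "uwlovqsx".

uwlovqsx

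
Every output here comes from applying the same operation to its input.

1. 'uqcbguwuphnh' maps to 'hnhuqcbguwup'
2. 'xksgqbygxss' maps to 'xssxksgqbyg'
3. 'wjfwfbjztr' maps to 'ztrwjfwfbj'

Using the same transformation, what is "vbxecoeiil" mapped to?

The transformation: move the last 3 characters to the front (rotate right by 3).
"vbxecoeiil" → "iilvbxecoe".

iilvbxecoe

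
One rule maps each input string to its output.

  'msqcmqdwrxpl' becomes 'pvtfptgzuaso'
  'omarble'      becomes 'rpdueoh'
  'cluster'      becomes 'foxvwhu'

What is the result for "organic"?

What's happening: shift every letter 3 places forward in the alphabet (wrapping around).
On "organic" that produces "rujdqlf".

rujdqlf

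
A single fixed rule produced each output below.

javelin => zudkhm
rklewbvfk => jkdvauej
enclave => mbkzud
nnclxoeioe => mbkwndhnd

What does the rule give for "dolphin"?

nkoghm

The rule is to delete the first character, then shift every letter 1 place backward in the alphabet (wrapping around).
For "dolphin", step one produces "olphin"; step two turns that into "nkoghm".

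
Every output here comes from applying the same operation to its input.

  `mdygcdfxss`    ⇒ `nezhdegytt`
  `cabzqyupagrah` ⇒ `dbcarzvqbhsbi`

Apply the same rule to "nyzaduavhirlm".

ozabevbwijsmn

The transformation: shift every letter 1 place forward in the alphabet (wrapping around).
On "nyzaduavhirlm" that produces "ozabevbwijsmn".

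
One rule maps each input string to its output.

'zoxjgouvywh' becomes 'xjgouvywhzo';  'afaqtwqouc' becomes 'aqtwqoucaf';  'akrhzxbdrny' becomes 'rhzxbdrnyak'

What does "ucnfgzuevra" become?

Rule — move the first 2 characters to the end (rotate left by 2).
Doing the same to "ucnfgzuevra": "nfgzuevrauc".

nfgzuevrauc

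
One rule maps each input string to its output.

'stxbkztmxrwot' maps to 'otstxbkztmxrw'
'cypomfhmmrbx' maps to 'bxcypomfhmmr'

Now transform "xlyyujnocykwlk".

Rule — move the last 2 characters to the front (rotate right by 2).
On "xlyyujnocykwlk" that produces "lkxlyyujnocykw".

lkxlyyujnocykw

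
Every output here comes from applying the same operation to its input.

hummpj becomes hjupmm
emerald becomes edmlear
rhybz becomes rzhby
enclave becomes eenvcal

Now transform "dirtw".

dwitr

What's happening: take characters alternately from the front and the back (1st, last, 2nd, 2nd-last, ...).
On "dirtw" that produces "dwitr".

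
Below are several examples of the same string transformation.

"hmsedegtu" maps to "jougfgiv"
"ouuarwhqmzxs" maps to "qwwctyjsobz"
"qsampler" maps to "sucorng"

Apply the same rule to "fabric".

Rule — shift every letter 2 places forward in the alphabet (wrapping around), then delete the last character.
Applying that to "fabric" gives "hcdtk".

hcdtk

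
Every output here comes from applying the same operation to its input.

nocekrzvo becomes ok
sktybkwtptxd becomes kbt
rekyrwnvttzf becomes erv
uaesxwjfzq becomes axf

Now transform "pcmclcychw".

The transformation: delete the last 2 characters, then keep one character in every 3, starting at position 2 (positions 2nd, 5th, 8th, ...).
Working it through for "pcmclcychw": intermediate "pcmclcyc", final "clc".

clc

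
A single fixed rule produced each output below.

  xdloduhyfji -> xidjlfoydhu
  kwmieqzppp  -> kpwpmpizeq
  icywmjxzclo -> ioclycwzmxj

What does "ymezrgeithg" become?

The rule is to take characters alternately from the front and the back (1st, last, 2nd, 2nd-last, ...).
Doing the same to "ymezrgeithg": "ygmhetzireg".

ygmhetzireg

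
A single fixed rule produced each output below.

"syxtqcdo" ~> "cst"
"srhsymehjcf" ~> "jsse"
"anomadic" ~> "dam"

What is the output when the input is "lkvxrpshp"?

slx

The pattern: move the last 3 characters to the front (rotate right by 3), then keep one character in every 3, starting at position 1 (positions 1st, 4th, 7th, ...).
On "lkvxrpshp" that produces "slx".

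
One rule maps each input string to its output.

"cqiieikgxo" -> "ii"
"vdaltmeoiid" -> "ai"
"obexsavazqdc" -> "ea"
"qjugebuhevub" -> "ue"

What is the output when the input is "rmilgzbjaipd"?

ia

The rule is to keep one character in every 3, starting at position 3 (positions 3rd, 6th, 9th, ...), then keep only the vowels.
Starting from "rmilgzbjaipd": after the first operation, "izad"; after the second, "ia".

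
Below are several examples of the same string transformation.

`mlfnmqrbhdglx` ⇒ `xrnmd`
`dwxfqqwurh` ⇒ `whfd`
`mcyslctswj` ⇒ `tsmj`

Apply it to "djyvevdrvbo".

The transformation: keep one character in every 3, starting at position 1 (positions 1st, 4th, 7th, ...), then sort the characters into reverse alphabetical order.
For "djyvevdrvbo", step one produces "dvdb"; step two turns that into "vddb".
(Check on "mcyslctswj": → "mstj" → "tsmj" ✓)

vddb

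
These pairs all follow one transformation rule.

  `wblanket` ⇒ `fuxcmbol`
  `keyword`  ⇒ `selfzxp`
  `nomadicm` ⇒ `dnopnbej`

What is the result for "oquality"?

The rule is to move the last 2 characters to the front (rotate right by 2), then shift every letter 1 place forward in the alphabet (wrapping around).
So "oquality" becomes "uzprvbmj".

uzprvbmj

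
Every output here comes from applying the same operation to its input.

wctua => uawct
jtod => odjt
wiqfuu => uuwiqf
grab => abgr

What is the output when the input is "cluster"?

erclust

In each case the input is transformed by: move the last 2 characters to the front (rotate right by 2).
Applying that to "cluster" gives "erclust".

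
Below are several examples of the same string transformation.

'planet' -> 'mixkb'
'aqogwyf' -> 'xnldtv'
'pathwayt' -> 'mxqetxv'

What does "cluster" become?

The transformation: shift every letter 3 places backward in the alphabet (wrapping around), then delete the last character.
"cluster" → "zirpqbo" → "zirpqb".

zirpqb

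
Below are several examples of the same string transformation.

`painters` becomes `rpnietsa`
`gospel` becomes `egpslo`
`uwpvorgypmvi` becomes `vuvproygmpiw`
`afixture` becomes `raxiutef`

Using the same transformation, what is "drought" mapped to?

Each output is the input with this applied: swap each adjacent pair of characters (1↔2, 3↔4, ...), then swap the first and last characters.
On "drought": the first step gives "rduohgt", and the second then gives "tduohgr".

tduohgr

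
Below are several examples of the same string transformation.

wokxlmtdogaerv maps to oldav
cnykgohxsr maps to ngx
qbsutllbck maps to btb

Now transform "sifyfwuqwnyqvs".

ifqys

The transformation: keep one character in every 3, starting at position 2 (positions 2nd, 5th, 8th, ...).
Doing the same to "sifyfwuqwnyqvs": "ifqys".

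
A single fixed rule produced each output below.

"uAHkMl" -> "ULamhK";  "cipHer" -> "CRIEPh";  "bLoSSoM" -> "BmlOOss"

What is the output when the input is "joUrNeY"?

JyOEunR

Each output is the input with this applied: take characters alternately from the front and the back (1st, last, 2nd, 2nd-last, ...), then flip the case of every letter.
"joUrNeY" → "jYoeUNr" → "JyOEunR".
(Check on "cipHer": → "criepH" → "CRIEPh" ✓)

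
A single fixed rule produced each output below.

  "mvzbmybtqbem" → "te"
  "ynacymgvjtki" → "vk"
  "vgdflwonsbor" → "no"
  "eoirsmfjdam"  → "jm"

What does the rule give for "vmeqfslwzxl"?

wl

The transformation: keep one character in every 3, starting at position 2 (positions 2nd, 5th, 8th, ...), then keep only the last 2 characters.
On "vmeqfslwzxl": the first step gives "mfwl", and the second then gives "wl".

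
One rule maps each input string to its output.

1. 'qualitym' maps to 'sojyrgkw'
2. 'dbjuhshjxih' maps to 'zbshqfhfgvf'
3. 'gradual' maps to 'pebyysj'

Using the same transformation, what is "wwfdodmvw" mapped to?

uubdbmtku

Looking at the pairs, the operation is to shift every letter 2 places backward in the alphabet (wrapping around), then swap each adjacent pair of characters (1↔2, 3↔4, ...).
"wwfdodmvw" → "uubdbmtku".
(Check on "gradual": → "epybsyj" → "pebyysj" ✓)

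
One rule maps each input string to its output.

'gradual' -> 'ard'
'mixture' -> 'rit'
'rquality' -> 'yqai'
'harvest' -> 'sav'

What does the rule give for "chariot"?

ohr

Looking at the pairs, the operation is to keep every other character starting from the second (positions 2nd, 4th, 6th, ...), then move the last character to the front.
Starting from "chariot": after the first operation, "hro"; after the second, "ohr".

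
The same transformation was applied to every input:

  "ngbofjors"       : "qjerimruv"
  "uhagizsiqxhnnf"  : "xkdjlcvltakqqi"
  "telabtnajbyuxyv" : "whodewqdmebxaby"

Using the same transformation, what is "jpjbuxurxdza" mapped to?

msmexaxuagcd

Rule — shift every letter 3 places forward in the alphabet (wrapping around).
For "jpjbuxurxdza" the result is "msmexaxuagcd".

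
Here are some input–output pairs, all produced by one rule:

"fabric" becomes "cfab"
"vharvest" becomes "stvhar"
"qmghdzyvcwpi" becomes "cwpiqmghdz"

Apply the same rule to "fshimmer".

Looking at the pairs, the operation is to swap the front and back halves of the string, then delete the first 2 characters.
So "fshimmer" becomes "erfshi".
(Check on "fabric": → "ricfab" → "cfab" ✓)

erfshi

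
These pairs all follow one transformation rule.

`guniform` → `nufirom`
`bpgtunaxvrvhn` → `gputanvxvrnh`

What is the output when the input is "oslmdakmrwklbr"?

lsdmkarmkwblr

Each output is the input with this applied: delete the first character, then swap each adjacent pair of characters (1↔2, 3↔4, ...).
Applying both steps to "oslmdakmrwklbr": "slmdakmrwklbr", then "lsdmkarmkwblr".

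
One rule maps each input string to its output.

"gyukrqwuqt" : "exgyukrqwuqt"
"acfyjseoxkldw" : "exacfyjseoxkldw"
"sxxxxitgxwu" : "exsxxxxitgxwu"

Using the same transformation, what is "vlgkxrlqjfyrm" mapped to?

In each case the input is transformed by: prepend "ex".
So "vlgkxrlqjfyrm" becomes "exvlgkxrlqjfyrm".

exvlgkxrlqjfyrm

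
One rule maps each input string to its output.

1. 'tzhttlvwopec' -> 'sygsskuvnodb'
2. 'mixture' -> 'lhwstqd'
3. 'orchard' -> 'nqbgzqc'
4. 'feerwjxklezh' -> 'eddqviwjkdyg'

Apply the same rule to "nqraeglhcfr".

Each output is the input with this applied: shift every letter 1 place backward in the alphabet (wrapping around).
So "nqraeglhcfr" becomes "mpqzdfkgbeq".

mpqzdfkgbeq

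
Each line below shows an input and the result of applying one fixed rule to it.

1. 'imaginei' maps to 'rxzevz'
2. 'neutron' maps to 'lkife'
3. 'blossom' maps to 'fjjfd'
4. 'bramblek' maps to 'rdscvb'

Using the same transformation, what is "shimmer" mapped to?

Rule — shift every letter 9 places backward in the alphabet (wrapping around), then delete the first 2 characters.
For "shimmer", step one produces "jyzddvi"; step two turns that into "zddvi".

zddvi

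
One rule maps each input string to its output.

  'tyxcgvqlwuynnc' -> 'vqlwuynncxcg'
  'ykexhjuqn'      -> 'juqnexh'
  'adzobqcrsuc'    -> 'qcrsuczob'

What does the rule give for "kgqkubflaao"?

The transformation: delete the first 2 characters, then move the first 3 characters to the end (rotate left by 3).
On "kgqkubflaao" that produces "bflaaoqku".

bflaaoqku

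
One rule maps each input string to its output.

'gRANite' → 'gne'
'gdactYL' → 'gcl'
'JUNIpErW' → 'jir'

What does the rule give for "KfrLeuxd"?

klx

Looking at the pairs, the operation is to keep one character in every 3, starting at position 1 (positions 1st, 4th, 7th, ...), then convert every letter to lowercase.
Applying both steps to "KfrLeuxd": "KLx", then "klx".
(Check on "gdactYL": → "gcL" → "gcl" ✓)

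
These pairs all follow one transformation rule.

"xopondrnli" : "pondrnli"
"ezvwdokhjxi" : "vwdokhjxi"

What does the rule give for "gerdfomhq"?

rdfomhq

In each case the input is transformed by: delete the first 2 characters.
"gerdfomhq" → "rdfomhq".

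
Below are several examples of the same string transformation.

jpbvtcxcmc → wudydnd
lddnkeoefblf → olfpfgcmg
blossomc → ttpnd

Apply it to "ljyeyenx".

Rule — shift every letter 1 place forward in the alphabet (wrapping around), then delete the first 3 characters.
Working it through for "ljyeyenx": intermediate "mkzfzfoy", final "fzfoy".

fzfoy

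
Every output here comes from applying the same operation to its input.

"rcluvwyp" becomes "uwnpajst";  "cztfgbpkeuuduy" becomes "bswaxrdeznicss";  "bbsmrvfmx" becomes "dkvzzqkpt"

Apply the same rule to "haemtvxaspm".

Looking at the pairs, the operation is to shift every letter 2 places backward in the alphabet (wrapping around), then move the last 3 characters to the front (rotate right by 3).
"haemtvxaspm" → "fyckrtvyqnk" → "qnkfyckrtvy".

qnkfyckrtvy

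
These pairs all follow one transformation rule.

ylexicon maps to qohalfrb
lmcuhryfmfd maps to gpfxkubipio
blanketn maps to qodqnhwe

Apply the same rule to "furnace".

hxuqdfi

The pattern: shift every letter 3 places forward in the alphabet (wrapping around), then swap the first and last characters.
For "furnace", step one produces "ixuqdfh"; step two turns that into "hxuqdfi".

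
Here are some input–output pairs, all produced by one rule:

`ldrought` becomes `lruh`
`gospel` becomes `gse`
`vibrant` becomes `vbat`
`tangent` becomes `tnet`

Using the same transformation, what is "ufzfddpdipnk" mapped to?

In each case the input is transformed by: keep every other character starting from the first (positions 1st, 3rd, 5th, ...).
On "ufzfddpdipnk" that produces "uzdpin".

uzdpin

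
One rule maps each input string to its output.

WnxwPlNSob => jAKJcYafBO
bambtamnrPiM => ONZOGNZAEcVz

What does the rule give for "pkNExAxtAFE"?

The transformation: flip the case of every letter, then shift every letter 13 places forward in the alphabet (wrapping around) — i.e. ROT13.
Starting from "pkNExAxtAFE": after the first operation, "PKneXaXTafe"; after the second, "CXarKnKGnsr".
(Check on "WnxwPlNSob": → "wNXWpLnsOB" → "jAKJcYafBO" ✓)

CXarKnKGnsr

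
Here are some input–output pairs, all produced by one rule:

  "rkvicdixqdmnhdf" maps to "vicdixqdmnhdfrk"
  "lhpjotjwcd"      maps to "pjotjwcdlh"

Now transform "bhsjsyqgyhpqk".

sjsyqgyhpqkbh

What's happening: move the first 2 characters to the end (rotate left by 2).
Applying that to "bhsjsyqgyhpqk" gives "sjsyqgyhpqkbh".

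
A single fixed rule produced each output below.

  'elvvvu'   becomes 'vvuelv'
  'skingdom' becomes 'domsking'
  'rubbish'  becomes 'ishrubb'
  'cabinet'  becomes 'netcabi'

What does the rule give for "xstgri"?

Each output is the input with this applied: move the last 3 characters to the front (rotate right by 3).
So "xstgri" becomes "grixst".

grixst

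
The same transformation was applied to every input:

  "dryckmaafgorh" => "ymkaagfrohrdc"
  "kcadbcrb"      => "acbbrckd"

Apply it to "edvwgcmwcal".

The rule is to swap each adjacent pair of characters (1↔2, 3↔4, ...), then move the first 3 characters to the end (rotate left by 3).
On "edvwgcmwcal": the first step gives "dewvcgwmacl", and the second then gives "vcgwmacldew".

vcgwmacldew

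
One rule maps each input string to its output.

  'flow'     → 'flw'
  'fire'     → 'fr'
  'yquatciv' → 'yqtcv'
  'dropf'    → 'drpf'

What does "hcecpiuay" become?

Rule — remove every vowel.
Doing the same to "hcecpiuay": "hccpy".

hccpy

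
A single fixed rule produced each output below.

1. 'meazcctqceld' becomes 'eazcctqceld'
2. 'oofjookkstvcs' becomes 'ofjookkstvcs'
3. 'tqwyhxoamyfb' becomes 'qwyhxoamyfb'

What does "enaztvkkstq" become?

Looking at the pairs, the operation is to delete the first character.
So "enaztvkkstq" becomes "naztvkkstq".

naztvkkstq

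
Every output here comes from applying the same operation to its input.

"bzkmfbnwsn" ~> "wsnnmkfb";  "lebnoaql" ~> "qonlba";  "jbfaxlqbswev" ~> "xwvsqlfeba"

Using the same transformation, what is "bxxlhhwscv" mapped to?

xwvslhhc

Rule — delete the first 2 characters, then sort the characters into reverse alphabetical order.
Applying that to "bxxlhhwscv" gives "xwvslhhc".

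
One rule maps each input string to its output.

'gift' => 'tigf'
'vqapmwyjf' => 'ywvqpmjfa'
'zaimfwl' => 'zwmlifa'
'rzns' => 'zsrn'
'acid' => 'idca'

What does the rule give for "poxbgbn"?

xpongbb

What's happening: sort the characters into reverse alphabetical order.
Applying that to "poxbgbn" gives "xpongbb".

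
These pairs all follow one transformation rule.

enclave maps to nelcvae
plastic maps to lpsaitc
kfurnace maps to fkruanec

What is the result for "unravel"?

nuarevl

The rule is to swap each adjacent pair of characters (1↔2, 3↔4, ...).
"unravel" → "nuarevl".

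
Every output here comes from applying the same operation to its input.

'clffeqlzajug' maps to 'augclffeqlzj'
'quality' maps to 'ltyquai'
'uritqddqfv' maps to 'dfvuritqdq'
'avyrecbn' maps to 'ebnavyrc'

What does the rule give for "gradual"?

dalgrau

What's happening: move the last 3 characters to the front (rotate right by 3), then swap the first and last characters.
Working it through for "gradual": intermediate "ualgrad", final "dalgrau".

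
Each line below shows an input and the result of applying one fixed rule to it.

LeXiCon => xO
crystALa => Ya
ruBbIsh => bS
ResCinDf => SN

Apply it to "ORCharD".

Rule — flip the case of every letter, then keep one character in every 3, starting at position 3 (positions 3rd, 6th, 9th, ...).
On "ORCharD": the first step gives "orcHARd", and the second then gives "cR".

cR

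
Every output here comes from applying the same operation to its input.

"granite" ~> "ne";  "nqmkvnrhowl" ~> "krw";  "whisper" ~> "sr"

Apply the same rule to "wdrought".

In each case the input is transformed by: move the first character to the end, then keep one character in every 3, starting at position 3 (positions 3rd, 6th, 9th, ...).
On "wdrought": the first step gives "droughtw", and the second then gives "oh".

oh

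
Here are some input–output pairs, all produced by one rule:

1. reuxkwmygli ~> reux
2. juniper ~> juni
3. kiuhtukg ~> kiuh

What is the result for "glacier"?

glac

The transformation: keep only the first 4 characters.
"glacier" → "glac".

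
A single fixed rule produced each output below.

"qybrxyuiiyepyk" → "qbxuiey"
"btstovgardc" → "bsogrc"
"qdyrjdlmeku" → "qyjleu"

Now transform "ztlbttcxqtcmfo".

The pattern: keep every other character starting from the first (positions 1st, 3rd, 5th, ...).
"ztlbttcxqtcmfo" → "zltcqcf".

zltcqcf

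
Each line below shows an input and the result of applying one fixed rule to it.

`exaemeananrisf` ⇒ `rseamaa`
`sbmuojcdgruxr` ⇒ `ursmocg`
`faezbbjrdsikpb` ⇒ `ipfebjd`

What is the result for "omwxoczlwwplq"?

pqowozw

Looking at the pairs, the operation is to keep every other character starting from the first (positions 1st, 3rd, 5th, ...), then move the last 2 characters to the front (rotate right by 2).
So "omwxoczlwwplq" becomes "pqowozw".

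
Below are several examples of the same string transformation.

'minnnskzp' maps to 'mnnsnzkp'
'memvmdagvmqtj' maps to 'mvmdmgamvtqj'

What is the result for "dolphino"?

The rule is to swap each adjacent pair of characters (1↔2, 3↔4, ...), then delete the first character.
Working it through for "dolphino": intermediate "odplihon", final "dplihon".

dplihon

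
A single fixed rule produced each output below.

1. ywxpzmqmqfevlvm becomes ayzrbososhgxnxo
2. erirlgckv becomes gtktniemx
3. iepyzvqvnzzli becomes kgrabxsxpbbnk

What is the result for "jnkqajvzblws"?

The rule is to shift every letter 2 places forward in the alphabet (wrapping around).
So "jnkqajvzblws" becomes "lpmsclxbdnyu".

lpmsclxbdnyu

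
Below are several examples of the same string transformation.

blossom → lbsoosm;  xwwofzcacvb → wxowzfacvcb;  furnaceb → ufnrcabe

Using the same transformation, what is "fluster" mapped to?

The rule is to swap each adjacent pair of characters (1↔2, 3↔4, ...).
"fluster" → "lfsuetr".

lfsuetr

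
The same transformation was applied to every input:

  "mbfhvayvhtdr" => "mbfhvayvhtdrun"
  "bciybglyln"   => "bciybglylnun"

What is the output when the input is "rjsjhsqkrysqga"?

The pattern: append "un".
Doing the same to "rjsjhsqkrysqga": "rjsjhsqkrysqgaun".

rjsjhsqkrysqgaun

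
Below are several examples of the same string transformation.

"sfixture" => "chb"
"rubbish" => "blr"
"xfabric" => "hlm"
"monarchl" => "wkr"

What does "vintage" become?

The pattern: keep one character in every 3, starting at position 1 (positions 1st, 4th, 7th, ...), then shift every letter 10 places forward in the alphabet (wrapping around).
Working it through for "vintage": intermediate "vte", final "fdo".

fdo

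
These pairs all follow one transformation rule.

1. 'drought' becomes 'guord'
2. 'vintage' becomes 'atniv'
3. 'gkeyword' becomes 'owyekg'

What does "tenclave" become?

The pattern: reverse the string, then delete the first 2 characters.
Working it through for "tenclave": intermediate "evalcnet", final "alcnet".

alcnet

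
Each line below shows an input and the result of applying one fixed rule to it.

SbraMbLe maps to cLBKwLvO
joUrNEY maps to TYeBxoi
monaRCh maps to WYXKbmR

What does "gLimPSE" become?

Rule — shift every letter 10 places forward in the alphabet (wrapping around), then flip the case of every letter.
On "gLimPSE": the first step gives "qVswZCO", and the second then gives "QvSWzco".

QvSWzco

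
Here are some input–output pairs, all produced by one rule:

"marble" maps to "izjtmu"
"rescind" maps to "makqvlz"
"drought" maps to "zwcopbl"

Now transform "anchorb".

vkpwzji

Each output is the input with this applied: shift every letter 8 places forward in the alphabet (wrapping around), then move the first character to the end.
On "anchorb": the first step gives "ivkpwzj", and the second then gives "vkpwzji".
(Check on "marble": → "uizjtm" → "izjtmu" ✓)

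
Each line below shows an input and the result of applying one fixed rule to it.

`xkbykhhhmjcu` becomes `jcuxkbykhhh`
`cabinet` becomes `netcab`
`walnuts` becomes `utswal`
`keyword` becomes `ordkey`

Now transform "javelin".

linjav

What's happening: move the last 3 characters to the front (rotate right by 3), then delete the last character.
Applying both steps to "javelin": "linjave", then "linjav".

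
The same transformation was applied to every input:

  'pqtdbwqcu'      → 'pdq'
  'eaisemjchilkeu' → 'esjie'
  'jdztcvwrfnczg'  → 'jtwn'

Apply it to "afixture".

axr

The rule is to move the last character to the front, then keep one character in every 3, starting at position 2 (positions 2nd, 5th, 8th, ...).
On "afixture": the first step gives "eafixtur", and the second then gives "axr".
(Check on "eaisemjchilkeu": → "ueaisemjchilke" → "esjie" ✓)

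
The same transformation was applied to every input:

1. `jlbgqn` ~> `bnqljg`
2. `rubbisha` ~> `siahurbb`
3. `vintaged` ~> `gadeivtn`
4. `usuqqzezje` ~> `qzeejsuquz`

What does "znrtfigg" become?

Looking at the pairs, the operation is to swap each adjacent pair of characters (1↔2, 3↔4, ...), then swap the front and back halves of the string.
"znrtfigg" → "nztrifgg" → "ifggnztr".

ifggnztr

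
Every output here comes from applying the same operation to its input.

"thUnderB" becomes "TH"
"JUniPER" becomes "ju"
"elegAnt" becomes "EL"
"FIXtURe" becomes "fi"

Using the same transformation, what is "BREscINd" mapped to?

Rule — flip the case of every letter, then keep only the first 2 characters.
For "BREscINd", step one produces "breSCinD"; step two turns that into "br".

br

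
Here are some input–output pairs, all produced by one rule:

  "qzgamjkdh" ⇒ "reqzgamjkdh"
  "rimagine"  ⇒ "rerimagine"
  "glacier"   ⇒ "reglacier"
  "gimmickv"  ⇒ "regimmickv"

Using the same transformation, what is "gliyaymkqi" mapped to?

regliyaymkqi

In each case the input is transformed by: prepend "re".
Applying that to "gliyaymkqi" gives "regliyaymkqi".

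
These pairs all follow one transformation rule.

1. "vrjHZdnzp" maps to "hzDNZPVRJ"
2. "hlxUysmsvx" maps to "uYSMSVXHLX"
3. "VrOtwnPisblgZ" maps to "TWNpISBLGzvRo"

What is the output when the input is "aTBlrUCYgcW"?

Each output is the input with this applied: move the first 3 characters to the end (rotate left by 3), then flip the case of every letter.
For "aTBlrUCYgcW" the result is "LRucyGCwAtb".

LRucyGCwAtb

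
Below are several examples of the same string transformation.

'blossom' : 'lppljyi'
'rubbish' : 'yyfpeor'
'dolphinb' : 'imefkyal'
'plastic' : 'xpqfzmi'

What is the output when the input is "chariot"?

xoflqze

Looking at the pairs, the operation is to move the first 2 characters to the end (rotate left by 2), then shift every letter 3 places backward in the alphabet (wrapping around).
Working it through for "chariot": intermediate "ariotch", final "xoflqze".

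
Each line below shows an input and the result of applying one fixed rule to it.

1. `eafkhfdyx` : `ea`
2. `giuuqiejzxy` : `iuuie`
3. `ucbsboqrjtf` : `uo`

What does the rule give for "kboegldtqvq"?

The transformation: keep only the vowels.
So "kboegldtqvq" becomes "oe".

oe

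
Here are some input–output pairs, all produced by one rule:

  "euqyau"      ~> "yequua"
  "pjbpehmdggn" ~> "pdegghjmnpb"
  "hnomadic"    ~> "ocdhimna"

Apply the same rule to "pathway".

yahptwa

Each output is the input with this applied: sort the characters into alphabetical order, then swap the first and last characters.
Applying both steps to "pathway": "aahptwy", then "yahptwa".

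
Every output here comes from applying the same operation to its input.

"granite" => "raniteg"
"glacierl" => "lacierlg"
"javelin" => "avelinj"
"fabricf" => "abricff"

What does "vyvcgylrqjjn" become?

The pattern: move the first character to the end.
Doing the same to "vyvcgylrqjjn": "yvcgylrqjjnv".

yvcgylrqjjnv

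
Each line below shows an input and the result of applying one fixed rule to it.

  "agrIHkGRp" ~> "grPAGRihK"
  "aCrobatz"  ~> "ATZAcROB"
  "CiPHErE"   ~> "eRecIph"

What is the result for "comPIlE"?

The pattern: flip the case of every letter, then move the last 3 characters to the front (rotate right by 3).
For "comPIlE", step one produces "COMpiLe"; step two turns that into "iLeCOMp".

iLeCOMp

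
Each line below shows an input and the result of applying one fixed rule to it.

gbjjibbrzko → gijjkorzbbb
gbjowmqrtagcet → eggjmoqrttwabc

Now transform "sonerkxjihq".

What's happening: sort the characters into alphabetical order, then move the first 3 characters to the end (rotate left by 3).
Working it through for "sonerkxjihq": intermediate "ehijknoqrsx", final "jknoqrsxehi".
(Check on "gbjjibbrzko": → "bbbgijjkorz" → "gijjkorzbbb" ✓)

jknoqrsxehi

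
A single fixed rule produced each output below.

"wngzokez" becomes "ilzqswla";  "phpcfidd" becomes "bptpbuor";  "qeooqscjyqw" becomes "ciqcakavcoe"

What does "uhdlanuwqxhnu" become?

ggtzptxjmczig

In each case the input is transformed by: take characters alternately from the front and the back (1st, last, 2nd, 2nd-last, ...), then shift every letter 12 places forward in the alphabet (wrapping around).
On "uhdlanuwqxhnu": the first step gives "uuhndhlxaqnwu", and the second then gives "ggtzptxjmczig".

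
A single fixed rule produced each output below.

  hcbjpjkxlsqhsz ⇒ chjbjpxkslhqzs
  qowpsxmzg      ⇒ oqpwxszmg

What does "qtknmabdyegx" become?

tqnkamdbeyxg

The pattern: swap each adjacent pair of characters (1↔2, 3↔4, ...).
For "qtknmabdyegx" the result is "tqnkamdbeyxg".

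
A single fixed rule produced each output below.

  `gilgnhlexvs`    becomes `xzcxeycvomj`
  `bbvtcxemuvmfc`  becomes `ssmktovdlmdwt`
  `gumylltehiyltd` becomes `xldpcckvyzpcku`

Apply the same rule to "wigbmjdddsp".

Looking at the pairs, the operation is to shift every letter 9 places backward in the alphabet (wrapping around).
On "wigbmjdddsp" that produces "nzxsdauuujg".

nzxsdauuujg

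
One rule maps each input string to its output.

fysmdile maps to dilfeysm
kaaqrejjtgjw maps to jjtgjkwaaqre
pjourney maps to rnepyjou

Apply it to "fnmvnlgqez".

What's happening: swap the first and last characters, then swap the front and back halves of the string.
"fnmvnlgqez" → "znmvnlgqef" → "lgqefznmvn".

lgqefznmvn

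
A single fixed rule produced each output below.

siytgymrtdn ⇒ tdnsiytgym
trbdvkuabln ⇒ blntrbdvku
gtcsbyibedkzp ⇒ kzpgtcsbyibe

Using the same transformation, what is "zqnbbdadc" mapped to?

adczqnbb

Each output is the input with this applied: move the last 3 characters to the front (rotate right by 3), then delete the last character.
For "zqnbbdadc", step one produces "adczqnbbd"; step two turns that into "adczqnbb".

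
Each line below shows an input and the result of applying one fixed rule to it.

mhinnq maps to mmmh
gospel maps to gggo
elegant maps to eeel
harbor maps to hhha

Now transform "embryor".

eeem

The transformation: repeat every character 3 times, then keep only the first 4 characters.
Applying that to "embryor" gives "eeem".
(Check on "mhinnq": → "mmmhhhiiinnnnnnqqq" → "mmmh" ✓)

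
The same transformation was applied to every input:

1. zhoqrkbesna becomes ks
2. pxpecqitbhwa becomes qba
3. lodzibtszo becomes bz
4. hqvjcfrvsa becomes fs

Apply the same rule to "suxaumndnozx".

mnx

Each output is the input with this applied: delete the first 3 characters, then keep one character in every 3, starting at position 3 (positions 3rd, 6th, 9th, ...).
Working it through for "suxaumndnozx": intermediate "aumndnozx", final "mnx".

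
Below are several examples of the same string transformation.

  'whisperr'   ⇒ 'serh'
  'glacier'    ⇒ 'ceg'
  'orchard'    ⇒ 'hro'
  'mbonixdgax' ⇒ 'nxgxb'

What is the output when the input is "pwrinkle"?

What's happening: move the first 2 characters to the end (rotate left by 2), then keep every other character starting from the second (positions 2nd, 4th, 6th, ...).
"pwrinkle" → "rinklepw" → "ikew".

ikew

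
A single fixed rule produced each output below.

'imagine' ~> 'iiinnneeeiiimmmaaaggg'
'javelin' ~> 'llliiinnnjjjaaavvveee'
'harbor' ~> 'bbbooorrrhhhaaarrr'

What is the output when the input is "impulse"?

lllssseeeiiimmmpppuuu

Each output is the input with this applied: move the last 3 characters to the front (rotate right by 3), then repeat every character 3 times.
Starting from "impulse": after the first operation, "lseimpu"; after the second, "lllssseeeiiimmmpppuuu".
(Check on "javelin": → "linjave" → "llliiinnnjjjaaavvveee" ✓)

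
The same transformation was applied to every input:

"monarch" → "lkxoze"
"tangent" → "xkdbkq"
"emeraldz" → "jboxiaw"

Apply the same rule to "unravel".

koxsbi

The pattern: delete the first character, then shift every letter 3 places backward in the alphabet (wrapping around).
On "unravel": the first step gives "nravel", and the second then gives "koxsbi".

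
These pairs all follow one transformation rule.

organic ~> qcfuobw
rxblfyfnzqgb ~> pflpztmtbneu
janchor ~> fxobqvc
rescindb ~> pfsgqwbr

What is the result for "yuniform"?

In each case the input is transformed by: shift every letter 12 places backward in the alphabet (wrapping around), then move the last character to the front.
On "yuniform" that produces "amibwtcf".

amibwtcf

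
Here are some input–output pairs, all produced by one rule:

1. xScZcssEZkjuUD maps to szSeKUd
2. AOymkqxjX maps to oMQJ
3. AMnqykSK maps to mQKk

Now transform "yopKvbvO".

The rule is to flip the case of every letter, then keep every other character starting from the second (positions 2nd, 4th, 6th, ...).
For "yopKvbvO" the result is "OkBo".
(Check on "AMnqykSK": → "amNQYKsk" → "mQKk" ✓)

OkBo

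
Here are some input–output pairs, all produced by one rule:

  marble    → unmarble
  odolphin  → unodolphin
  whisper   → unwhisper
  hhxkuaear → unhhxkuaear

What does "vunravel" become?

unvunravel

The pattern: prepend "un".
For "vunravel" the result is "unvunravel".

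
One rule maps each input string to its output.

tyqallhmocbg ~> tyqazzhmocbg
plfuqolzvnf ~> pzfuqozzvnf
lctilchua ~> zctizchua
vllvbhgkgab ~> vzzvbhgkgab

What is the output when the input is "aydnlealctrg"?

aydnzeazctrg

In each case the input is transformed by: replace every "l" with "z".
For "aydnlealctrg" the result is "aydnzeazctrg".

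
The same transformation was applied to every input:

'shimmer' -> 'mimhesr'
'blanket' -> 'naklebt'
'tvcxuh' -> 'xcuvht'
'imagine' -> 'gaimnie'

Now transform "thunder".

nudhetr

What's happening: move the first 3 characters to the end (rotate left by 3), then take characters alternately from the front and the back (1st, last, 2nd, 2nd-last, ...).
"thunder" → "nderthu" → "nudhetr".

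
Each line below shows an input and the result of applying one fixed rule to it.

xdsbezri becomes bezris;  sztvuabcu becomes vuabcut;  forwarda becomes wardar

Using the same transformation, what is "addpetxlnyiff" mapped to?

petxlnyiffd

What's happening: delete the first 2 characters, then move the first character to the end.
"addpetxlnyiff" → "dpetxlnyiff" → "petxlnyiffd".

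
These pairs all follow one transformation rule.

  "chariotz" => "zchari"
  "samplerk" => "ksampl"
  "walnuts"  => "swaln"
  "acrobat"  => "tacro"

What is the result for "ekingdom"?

meking

In each case the input is transformed by: move the last 3 characters to the front (rotate right by 3), then delete the first 2 characters.
Working it through for "ekingdom": intermediate "domeking", final "meking".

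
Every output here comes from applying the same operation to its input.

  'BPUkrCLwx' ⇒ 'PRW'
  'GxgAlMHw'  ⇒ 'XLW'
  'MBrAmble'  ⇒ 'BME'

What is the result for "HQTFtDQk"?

QTK

What's happening: keep one character in every 3, starting at position 2 (positions 2nd, 5th, 8th, ...), then convert every letter to uppercase.
Working it through for "HQTFtDQk": intermediate "Qtk", final "QTK".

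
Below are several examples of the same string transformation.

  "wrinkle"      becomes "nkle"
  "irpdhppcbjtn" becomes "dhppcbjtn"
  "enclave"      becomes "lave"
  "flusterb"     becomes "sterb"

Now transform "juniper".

The rule is to delete the first 3 characters.
On "juniper" that produces "iper".

iper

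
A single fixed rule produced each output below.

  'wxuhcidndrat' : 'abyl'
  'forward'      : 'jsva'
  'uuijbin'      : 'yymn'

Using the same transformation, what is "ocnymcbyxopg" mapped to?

sgrc

The rule is to shift every letter 4 places forward in the alphabet (wrapping around), then keep only the first 4 characters.
On "ocnymcbyxopg": the first step gives "sgrcqgfcbstk", and the second then gives "sgrc".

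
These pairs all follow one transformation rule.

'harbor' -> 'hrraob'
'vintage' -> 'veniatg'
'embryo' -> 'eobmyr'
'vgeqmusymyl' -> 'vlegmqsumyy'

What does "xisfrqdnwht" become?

xtsirfdqwnh

The transformation: move the last character to the front, then swap each adjacent pair of characters (1↔2, 3↔4, ...).
"xisfrqdnwht" → "txisfrqdnwh" → "xtsirfdqwnh".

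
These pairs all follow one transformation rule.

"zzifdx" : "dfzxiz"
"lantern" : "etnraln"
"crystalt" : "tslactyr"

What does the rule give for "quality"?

ilytuqa

The pattern: move the first 3 characters to the end (rotate left by 3), then swap each adjacent pair of characters (1↔2, 3↔4, ...).
On "quality": the first step gives "lityqua", and the second then gives "ilytuqa".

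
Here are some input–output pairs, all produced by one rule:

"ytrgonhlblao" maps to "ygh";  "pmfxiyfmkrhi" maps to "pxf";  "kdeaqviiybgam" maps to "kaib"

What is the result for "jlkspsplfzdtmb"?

jspz

The pattern: delete the last 3 characters, then keep one character in every 3, starting at position 1 (positions 1st, 4th, 7th, ...).
Applying both steps to "jlkspsplfzdtmb": "jlkspsplfzd", then "jspz".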